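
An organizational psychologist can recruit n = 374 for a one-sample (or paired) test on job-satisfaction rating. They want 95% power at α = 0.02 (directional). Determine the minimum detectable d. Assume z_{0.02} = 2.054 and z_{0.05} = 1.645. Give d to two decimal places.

d_min ≈ 0.19

For a single sample (or paired design) of n = 374: d_min = (z_{α} + z_β)/√n.
z-sum = 2.054 + 1.645 = 3.699.
d_min = 3.699 / √374 = 3.699 / 19.339 = 0.191.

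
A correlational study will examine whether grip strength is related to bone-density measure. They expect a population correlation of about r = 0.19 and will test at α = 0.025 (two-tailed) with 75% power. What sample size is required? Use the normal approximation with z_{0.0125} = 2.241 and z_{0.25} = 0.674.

n = 233

Fisher's z: C = ½·ln((1+r)/(1−r)) = ½·ln(1.4691) = 0.1923.
n = ((z_{α/2} + z_β)/C)² + 3.
(2.241 + 0.674) / 0.1923 = 2.915 / 0.1923 = 15.159.
n = 15.159² + 3 = 229.78 + 3 = 232.8.
Round up.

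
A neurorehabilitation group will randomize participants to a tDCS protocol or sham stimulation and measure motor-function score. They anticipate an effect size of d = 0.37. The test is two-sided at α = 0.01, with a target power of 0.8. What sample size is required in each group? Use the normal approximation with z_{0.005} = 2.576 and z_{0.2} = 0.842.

For two independent groups with equal n: n = 2·((z_{α/2} + z_β) / d)².
z_{α/2} + z_β = 2.576 + 0.842 = 3.418.
n = 2 × (3.418 / 0.37)² = 2 × 9.238² = 2 × 85.34 = 170.7.
Round up to the next whole participant.

n = 171 per group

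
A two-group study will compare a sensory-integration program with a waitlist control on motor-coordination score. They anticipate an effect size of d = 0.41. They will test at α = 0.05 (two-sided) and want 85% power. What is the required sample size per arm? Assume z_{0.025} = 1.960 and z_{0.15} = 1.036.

n = 107 per group

For two independent groups with equal n: n = 2·((z_{α/2} + z_β) / d)².
z_{α/2} + z_β = 1.960 + 1.036 = 2.996.
n = 2 × (2.996 / 0.41)² = 2 × 7.307² = 2 × 53.40 = 106.8.
Round up to the next whole participant.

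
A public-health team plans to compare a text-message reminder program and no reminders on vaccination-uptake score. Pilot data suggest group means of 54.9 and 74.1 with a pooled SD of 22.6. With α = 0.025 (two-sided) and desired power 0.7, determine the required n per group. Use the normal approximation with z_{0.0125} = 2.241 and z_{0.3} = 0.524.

n = 22 per group

Cohen's d = |M₁ − M₂| / SD_pooled = |54.9 − 74.1| / 22.6 = 19.2 / 22.6 = 0.850.
For two independent groups with equal n: n = 2·((z_{α/2} + z_β) / d)².
z_{α/2} + z_β = 2.241 + 0.524 = 2.765.
n = 2 × (2.765 / 0.850)² = 2 × 3.253² = 2 × 10.58 = 21.2.
Round up to the next whole participant.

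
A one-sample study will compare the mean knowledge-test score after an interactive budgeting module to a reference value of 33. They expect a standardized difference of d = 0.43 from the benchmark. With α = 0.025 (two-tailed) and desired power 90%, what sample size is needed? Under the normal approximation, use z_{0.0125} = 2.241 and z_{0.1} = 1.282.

For a one-sample test: n = ((z_{α/2} + z_β) / d)².
z_{α/2} + z_β = 2.241 + 1.282 = 3.523.
n = (3.523 / 0.43)² = 8.193² = 67.13.
Round up.

n = 68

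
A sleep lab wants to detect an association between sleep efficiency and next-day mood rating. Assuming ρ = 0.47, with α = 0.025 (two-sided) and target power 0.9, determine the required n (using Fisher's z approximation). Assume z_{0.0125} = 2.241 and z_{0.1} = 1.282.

n = 51

Fisher's z: C = ½·ln((1+r)/(1−r)) = ½·ln(2.7736) = 0.5101.
n = ((z_{α/2} + z_β)/C)² + 3.
(2.241 + 1.282) / 0.5101 = 3.523 / 0.5101 = 6.906.
n = 6.906² + 3 = 47.70 + 3 = 50.7.
Round up.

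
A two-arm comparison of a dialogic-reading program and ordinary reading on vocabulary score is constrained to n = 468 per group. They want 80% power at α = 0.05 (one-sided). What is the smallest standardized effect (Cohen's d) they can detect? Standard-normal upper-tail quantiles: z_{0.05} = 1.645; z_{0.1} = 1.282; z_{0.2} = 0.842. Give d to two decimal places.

d_min ≈ 0.16

For two independent groups of n = 468 each: d_min = (z_{α} + z_β)·√(2/n).
z-sum = 1.645 + 0.842 = 2.487.
d_min = 2.487 × √(2/468) = 2.487 × 0.0654 = 0.163.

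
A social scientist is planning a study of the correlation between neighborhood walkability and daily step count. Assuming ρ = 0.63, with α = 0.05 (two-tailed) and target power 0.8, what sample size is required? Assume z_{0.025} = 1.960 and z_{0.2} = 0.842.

n = 18

Fisher's z: C = ½·ln((1+r)/(1−r)) = ½·ln(4.4054) = 0.7414.
n = ((z_{α/2} + z_β)/C)² + 3.
(1.960 + 0.842) / 0.7414 = 2.802 / 0.7414 = 3.779.
n = 3.779² + 3 = 14.28 + 3 = 17.3.
Round up.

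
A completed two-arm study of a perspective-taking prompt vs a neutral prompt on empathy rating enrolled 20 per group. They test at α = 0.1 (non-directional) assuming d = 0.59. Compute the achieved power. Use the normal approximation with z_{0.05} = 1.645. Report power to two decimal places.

power ≈ 0.59

For two equal groups, power = Φ(d·√(n/2) − z_{α/2}).
d·√(n/2) = 0.59 × √(20/2) = 0.59 × 3.162 = 1.866.
z_β = 1.866 − 1.645 = 0.221.
Power = Φ(0.221) = 0.587.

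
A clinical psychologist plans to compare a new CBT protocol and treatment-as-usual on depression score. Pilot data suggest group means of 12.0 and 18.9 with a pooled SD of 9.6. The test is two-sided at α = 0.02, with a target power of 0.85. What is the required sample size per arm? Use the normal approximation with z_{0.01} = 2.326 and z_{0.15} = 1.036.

n = 44 per group

Cohen's d = |M₁ − M₂| / SD_pooled = |12.0 − 18.9| / 9.6 = 6.9 / 9.6 = 0.719.
For two independent groups with equal n: n = 2·((z_{α/2} + z_β) / d)².
z_{α/2} + z_β = 2.326 + 1.036 = 3.362.
n = 2 × (3.362 / 0.719)² = 2 × 4.676² = 2 × 21.86 = 43.7.
Round up to the next whole participant.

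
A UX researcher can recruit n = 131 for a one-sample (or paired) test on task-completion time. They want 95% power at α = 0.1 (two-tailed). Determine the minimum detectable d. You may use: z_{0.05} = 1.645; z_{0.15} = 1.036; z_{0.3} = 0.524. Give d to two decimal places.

For a single sample (or paired design) of n = 131: d_min = (z_{α/2} + z_β)/√n.
z-sum = 1.645 + 1.645 = 3.290.
d_min = 3.290 / √131 = 3.290 / 11.446 = 0.287.

d_min ≈ 0.29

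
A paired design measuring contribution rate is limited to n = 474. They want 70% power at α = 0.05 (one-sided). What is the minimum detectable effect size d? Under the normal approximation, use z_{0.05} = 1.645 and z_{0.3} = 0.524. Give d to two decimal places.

d_min ≈ 0.10

For a single sample (or paired design) of n = 474: d_min = (z_{α} + z_β)/√n.
z-sum = 1.645 + 0.524 = 2.169.
d_min = 2.169 / √474 = 2.169 / 21.772 = 0.100.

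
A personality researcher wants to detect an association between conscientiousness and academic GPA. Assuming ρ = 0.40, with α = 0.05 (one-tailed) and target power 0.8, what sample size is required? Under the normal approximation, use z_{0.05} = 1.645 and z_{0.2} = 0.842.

Fisher's z: C = ½·ln((1+r)/(1−r)) = ½·ln(2.3333) = 0.4236.
n = ((z_{α} + z_β)/C)² + 3.
(1.645 + 0.842) / 0.4236 = 2.487 / 0.4236 = 5.871.
n = 5.871² + 3 = 34.47 + 3 = 37.5.
Round up.

n = 38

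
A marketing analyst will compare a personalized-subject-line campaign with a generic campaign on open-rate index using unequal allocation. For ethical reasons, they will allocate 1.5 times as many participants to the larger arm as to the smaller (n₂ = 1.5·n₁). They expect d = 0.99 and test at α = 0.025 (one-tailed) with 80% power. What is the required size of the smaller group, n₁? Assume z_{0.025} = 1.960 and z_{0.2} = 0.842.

With allocation ratio k = n₂/n₁ = 1.5, Var(x̄₁−x̄₂) = σ²(1/n₁ + 1/(k·n₁)) = σ²·(k+1)/(k·n₁).
So n₁ = (1 + 1/k)·((z_{α} + z_β)/d)² = 1.667 × (2.802/0.99)².
n₁ = 1.667 × 8.01 = 13.4.
Round up: n₁ = 14, giving n₂ = 1.5 × 14 = 21.

n₁ = 14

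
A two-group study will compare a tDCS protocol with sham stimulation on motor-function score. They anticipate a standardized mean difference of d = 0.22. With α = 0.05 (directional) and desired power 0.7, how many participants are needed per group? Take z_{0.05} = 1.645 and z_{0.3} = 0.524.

n = 195 per group

For two independent groups with equal n: n = 2·((z_{α} + z_β) / d)².
z_{α} + z_β = 1.645 + 0.524 = 2.169.
n = 2 × (2.169 / 0.22)² = 2 × 9.859² = 2 × 97.20 = 194.4.
Round up to the next whole participant.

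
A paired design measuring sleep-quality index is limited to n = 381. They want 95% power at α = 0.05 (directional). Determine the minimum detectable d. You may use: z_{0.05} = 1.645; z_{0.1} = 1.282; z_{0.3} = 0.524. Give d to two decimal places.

For a single sample (or paired design) of n = 381: d_min = (z_{α} + z_β)/√n.
z-sum = 1.645 + 1.645 = 3.290.
d_min = 3.290 / √381 = 3.290 / 19.519 = 0.169.

d_min ≈ 0.17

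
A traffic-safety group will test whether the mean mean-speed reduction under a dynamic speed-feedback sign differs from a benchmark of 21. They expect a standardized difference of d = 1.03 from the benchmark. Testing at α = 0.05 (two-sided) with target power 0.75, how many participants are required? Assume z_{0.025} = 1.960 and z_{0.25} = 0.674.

n = 7

For a one-sample test: n = ((z_{α/2} + z_β) / d)².
z_{α/2} + z_β = 1.960 + 0.674 = 2.634.
n = (2.634 / 1.03)² = 2.557² = 6.54.
Round up.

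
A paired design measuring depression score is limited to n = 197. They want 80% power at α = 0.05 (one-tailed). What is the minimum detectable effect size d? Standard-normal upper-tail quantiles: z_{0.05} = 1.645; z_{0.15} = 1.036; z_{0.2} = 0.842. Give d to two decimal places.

d_min ≈ 0.18

For a single sample (or paired design) of n = 197: d_min = (z_{α} + z_β)/√n.
z-sum = 1.645 + 0.842 = 2.487.
d_min = 2.487 / √197 = 2.487 / 14.036 = 0.177.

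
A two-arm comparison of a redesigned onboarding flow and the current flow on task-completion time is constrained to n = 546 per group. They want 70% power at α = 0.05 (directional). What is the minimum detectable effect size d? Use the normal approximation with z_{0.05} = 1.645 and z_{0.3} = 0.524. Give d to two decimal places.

d_min ≈ 0.13

For two independent groups of n = 546 each: d_min = (z_{α} + z_β)·√(2/n).
z-sum = 1.645 + 0.524 = 2.169.
d_min = 2.169 × √(2/546) = 2.169 × 0.0605 = 0.131.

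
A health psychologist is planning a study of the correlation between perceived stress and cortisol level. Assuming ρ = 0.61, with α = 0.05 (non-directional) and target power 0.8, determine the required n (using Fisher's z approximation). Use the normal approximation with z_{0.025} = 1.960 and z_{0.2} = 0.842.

Fisher's z: C = ½·ln((1+r)/(1−r)) = ½·ln(4.1282) = 0.7089.
n = ((z_{α/2} + z_β)/C)² + 3.
(1.960 + 0.842) / 0.7089 = 2.802 / 0.7089 = 3.953.
n = 3.953² + 3 = 15.62 + 3 = 18.6.
Round up.

n = 19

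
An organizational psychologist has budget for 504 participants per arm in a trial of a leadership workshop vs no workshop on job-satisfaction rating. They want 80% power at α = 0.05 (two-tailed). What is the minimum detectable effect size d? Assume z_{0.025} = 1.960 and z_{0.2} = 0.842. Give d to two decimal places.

For two independent groups of n = 504 each: d_min = (z_{α/2} + z_β)·√(2/n).
z-sum = 1.960 + 0.842 = 2.802.
d_min = 2.802 × √(2/504) = 2.802 × 0.0630 = 0.177.

d_min ≈ 0.18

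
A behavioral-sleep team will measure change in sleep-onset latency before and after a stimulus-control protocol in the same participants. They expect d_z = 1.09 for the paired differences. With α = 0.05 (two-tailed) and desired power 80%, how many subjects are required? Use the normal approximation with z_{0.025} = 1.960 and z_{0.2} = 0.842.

For a paired (one-sample on differences) test: n = ((z_{α/2} + z_β) / d)².
z_{α/2} + z_β = 1.960 + 0.842 = 2.802.
n = (2.802 / 1.09)² = 2.571² = 6.61.
Round up.

n = 7 pairs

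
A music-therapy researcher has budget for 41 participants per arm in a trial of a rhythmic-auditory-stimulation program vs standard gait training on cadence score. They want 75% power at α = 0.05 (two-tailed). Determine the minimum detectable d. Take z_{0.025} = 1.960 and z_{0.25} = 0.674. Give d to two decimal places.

d_min ≈ 0.58

For two independent groups of n = 41 each: d_min = (z_{α/2} + z_β)·√(2/n).
z-sum = 1.960 + 0.674 = 2.634.
d_min = 2.634 × √(2/41) = 2.634 × 0.2209 = 0.582.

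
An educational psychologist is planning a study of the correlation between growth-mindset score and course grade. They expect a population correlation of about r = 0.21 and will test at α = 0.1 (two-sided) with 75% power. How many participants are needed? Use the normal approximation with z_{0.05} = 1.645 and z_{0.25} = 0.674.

Fisher's z: C = ½·ln((1+r)/(1−r)) = ½·ln(1.5316) = 0.2132.
n = ((z_{α/2} + z_β)/C)² + 3.
(1.645 + 0.674) / 0.2132 = 2.319 / 0.2132 = 10.877.
n = 10.877² + 3 = 118.31 + 3 = 121.3.
Round up.

n = 122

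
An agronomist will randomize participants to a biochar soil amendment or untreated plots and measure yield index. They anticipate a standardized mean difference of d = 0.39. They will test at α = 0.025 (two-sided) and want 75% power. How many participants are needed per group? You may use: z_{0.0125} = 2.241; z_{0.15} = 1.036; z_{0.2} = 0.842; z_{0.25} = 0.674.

n = 112 per group

For two independent groups with equal n: n = 2·((z_{α/2} + z_β) / d)².
z_{α/2} + z_β = 2.241 + 0.674 = 2.915.
n = 2 × (2.915 / 0.39)² = 2 × 7.474² = 2 × 55.87 = 111.7.
Round up to the next whole participant.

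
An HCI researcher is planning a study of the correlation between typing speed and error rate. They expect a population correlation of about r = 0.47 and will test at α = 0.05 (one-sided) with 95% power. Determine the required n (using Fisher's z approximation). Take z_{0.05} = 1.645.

n = 45

Fisher's z: C = ½·ln((1+r)/(1−r)) = ½·ln(2.7736) = 0.5101.
n = ((z_{α} + z_β)/C)² + 3.
(1.645 + 1.645) / 0.5101 = 3.290 / 0.5101 = 6.450.
n = 6.450² + 3 = 41.60 + 3 = 44.6.
Round up.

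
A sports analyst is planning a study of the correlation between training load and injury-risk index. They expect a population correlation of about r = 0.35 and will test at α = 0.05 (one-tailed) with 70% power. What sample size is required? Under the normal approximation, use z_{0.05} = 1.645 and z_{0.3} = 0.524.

Fisher's z: C = ½·ln((1+r)/(1−r)) = ½·ln(2.0769) = 0.3654.
n = ((z_{α} + z_β)/C)² + 3.
(1.645 + 0.524) / 0.3654 = 2.169 / 0.3654 = 5.936.
n = 5.936² + 3 = 35.24 + 3 = 38.2.
Round up.

n = 39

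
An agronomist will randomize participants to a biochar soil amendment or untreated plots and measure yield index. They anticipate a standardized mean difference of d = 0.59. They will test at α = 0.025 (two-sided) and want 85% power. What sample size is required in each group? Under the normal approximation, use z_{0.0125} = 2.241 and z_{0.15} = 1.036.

n = 62 per group

For two independent groups with equal n: n = 2·((z_{α/2} + z_β) / d)².
z_{α/2} + z_β = 2.241 + 1.036 = 3.277.
n = 2 × (3.277 / 0.59)² = 2 × 5.554² = 2 × 30.85 = 61.7.
Round up to the next whole participant.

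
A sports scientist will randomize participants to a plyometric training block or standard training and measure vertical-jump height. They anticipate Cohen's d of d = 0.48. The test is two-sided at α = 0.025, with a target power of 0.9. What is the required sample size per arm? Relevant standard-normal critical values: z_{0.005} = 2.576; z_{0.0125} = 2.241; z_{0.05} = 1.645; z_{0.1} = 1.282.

For two independent groups with equal n: n = 2·((z_{α/2} + z_β) / d)².
z_{α/2} + z_β = 2.241 + 1.282 = 3.523.
n = 2 × (3.523 / 0.48)² = 2 × 7.340² = 2 × 53.87 = 107.7.
Round up to the next whole participant.

n = 108 per group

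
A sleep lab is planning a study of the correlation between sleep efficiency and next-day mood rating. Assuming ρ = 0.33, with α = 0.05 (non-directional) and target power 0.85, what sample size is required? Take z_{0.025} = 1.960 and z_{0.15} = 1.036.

n = 80

Fisher's z: C = ½·ln((1+r)/(1−r)) = ½·ln(1.9851) = 0.3428.
n = ((z_{α/2} + z_β)/C)² + 3.
(1.960 + 1.036) / 0.3428 = 2.996 / 0.3428 = 8.740.
n = 8.740² + 3 = 76.38 + 3 = 79.4.
Round up.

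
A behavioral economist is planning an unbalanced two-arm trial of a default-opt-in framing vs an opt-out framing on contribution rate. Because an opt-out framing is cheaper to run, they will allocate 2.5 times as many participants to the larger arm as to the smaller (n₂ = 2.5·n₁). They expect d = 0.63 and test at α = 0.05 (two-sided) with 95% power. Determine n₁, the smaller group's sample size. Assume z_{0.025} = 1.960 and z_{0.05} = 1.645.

n₁ = 46

With allocation ratio k = n₂/n₁ = 2.5, Var(x̄₁−x̄₂) = σ²(1/n₁ + 1/(k·n₁)) = σ²·(k+1)/(k·n₁).
So n₁ = (1 + 1/k)·((z_{α/2} + z_β)/d)² = 1.400 × (3.605/0.63)².
n₁ = 1.400 × 32.74 = 45.8.
Round up: n₁ = 46, giving n₂ = 2.5 × 46 = 115.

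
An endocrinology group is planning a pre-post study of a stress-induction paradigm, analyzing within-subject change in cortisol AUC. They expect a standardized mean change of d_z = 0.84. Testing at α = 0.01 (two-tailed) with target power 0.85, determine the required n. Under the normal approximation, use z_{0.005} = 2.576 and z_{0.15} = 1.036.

For a paired (one-sample on differences) test: n = ((z_{α/2} + z_β) / d)².
z_{α/2} + z_β = 2.576 + 1.036 = 3.612.
n = (3.612 / 0.84)² = 4.300² = 18.49.
Round up.

n = 19 pairs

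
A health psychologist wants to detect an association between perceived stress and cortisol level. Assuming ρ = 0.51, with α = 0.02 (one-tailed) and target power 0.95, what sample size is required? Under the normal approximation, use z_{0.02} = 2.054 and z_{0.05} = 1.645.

n = 47

Fisher's z: C = ½·ln((1+r)/(1−r)) = ½·ln(3.0816) = 0.5627.
n = ((z_{α} + z_β)/C)² + 3.
(2.054 + 1.645) / 0.5627 = 3.699 / 0.5627 = 6.574.
n = 6.574² + 3 = 43.21 + 3 = 46.2.
Round up.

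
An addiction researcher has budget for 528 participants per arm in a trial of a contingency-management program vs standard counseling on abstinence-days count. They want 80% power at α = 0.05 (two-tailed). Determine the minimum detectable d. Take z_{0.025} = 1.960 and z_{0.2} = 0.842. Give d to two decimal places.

For two independent groups of n = 528 each: d_min = (z_{α/2} + z_β)·√(2/n).
z-sum = 1.960 + 0.842 = 2.802.
d_min = 2.802 × √(2/528) = 2.802 × 0.0615 = 0.172.

d_min ≈ 0.17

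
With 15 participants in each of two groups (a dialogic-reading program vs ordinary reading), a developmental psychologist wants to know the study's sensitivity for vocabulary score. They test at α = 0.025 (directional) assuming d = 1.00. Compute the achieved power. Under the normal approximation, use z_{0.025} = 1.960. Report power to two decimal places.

power ≈ 0.78

For two equal groups, power = Φ(d·√(n/2) − z_{α}).
d·√(n/2) = 1.00 × √(15/2) = 1.00 × 2.739 = 2.739.
z_β = 2.739 − 1.960 = 0.779.
Power = Φ(0.779) = 0.782.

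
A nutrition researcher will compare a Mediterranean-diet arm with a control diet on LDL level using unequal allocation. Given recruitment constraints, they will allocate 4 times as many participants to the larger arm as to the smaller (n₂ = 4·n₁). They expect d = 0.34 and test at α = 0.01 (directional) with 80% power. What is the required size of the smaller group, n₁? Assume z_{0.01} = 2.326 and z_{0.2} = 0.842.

n₁ = 109

With allocation ratio k = n₂/n₁ = 4, Var(x̄₁−x̄₂) = σ²(1/n₁ + 1/(k·n₁)) = σ²·(k+1)/(k·n₁).
So n₁ = (1 + 1/k)·((z_{α} + z_β)/d)² = 1.250 × (3.168/0.34)².
n₁ = 1.250 × 86.82 = 108.5.
Round up: n₁ = 109, giving n₂ = 4 × 109 = 436.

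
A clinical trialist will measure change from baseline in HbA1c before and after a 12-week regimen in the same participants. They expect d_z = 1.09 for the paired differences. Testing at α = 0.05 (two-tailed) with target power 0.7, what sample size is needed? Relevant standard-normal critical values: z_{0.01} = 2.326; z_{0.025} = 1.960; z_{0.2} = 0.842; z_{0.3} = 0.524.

For a paired (one-sample on differences) test: n = ((z_{α/2} + z_β) / d)².
z_{α/2} + z_β = 1.960 + 0.524 = 2.484.
n = (2.484 / 1.09)² = 2.279² = 5.19.
Round up.

n = 6 pairs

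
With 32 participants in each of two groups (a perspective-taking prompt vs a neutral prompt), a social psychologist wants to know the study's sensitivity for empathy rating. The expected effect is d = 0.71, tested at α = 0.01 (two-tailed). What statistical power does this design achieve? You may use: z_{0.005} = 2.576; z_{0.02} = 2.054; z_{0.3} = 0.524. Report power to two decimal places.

power ≈ 0.60

For two equal groups, power = Φ(d·√(n/2) − z_{α/2}).
d·√(n/2) = 0.71 × √(32/2) = 0.71 × 4.000 = 2.840.
z_β = 2.840 − 2.576 = 0.264.
Power = Φ(0.264) = 0.604.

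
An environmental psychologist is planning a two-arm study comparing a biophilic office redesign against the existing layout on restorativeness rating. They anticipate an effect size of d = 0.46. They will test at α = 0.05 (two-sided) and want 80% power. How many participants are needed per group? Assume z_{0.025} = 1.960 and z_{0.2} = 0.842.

n = 75 per group

For two independent groups with equal n: n = 2·((z_{α/2} + z_β) / d)².
z_{α/2} + z_β = 1.960 + 0.842 = 2.802.
n = 2 × (2.802 / 0.46)² = 2 × 6.091² = 2 × 37.10 = 74.2.
Round up to the next whole participant.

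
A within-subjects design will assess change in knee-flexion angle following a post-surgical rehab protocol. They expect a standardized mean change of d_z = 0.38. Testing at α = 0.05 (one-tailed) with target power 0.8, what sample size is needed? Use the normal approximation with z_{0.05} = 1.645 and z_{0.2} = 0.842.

For a paired (one-sample on differences) test: n = ((z_{α} + z_β) / d)².
z_{α} + z_β = 1.645 + 0.842 = 2.487.
n = (2.487 / 0.38)² = 6.545² = 42.83.
Round up.

n = 43 pairs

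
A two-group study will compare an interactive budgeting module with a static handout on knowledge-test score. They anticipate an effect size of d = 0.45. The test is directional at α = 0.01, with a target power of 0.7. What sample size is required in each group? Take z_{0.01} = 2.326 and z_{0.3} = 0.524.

n = 81 per group

For two independent groups with equal n: n = 2·((z_{α} + z_β) / d)².
z_{α} + z_β = 2.326 + 0.524 = 2.850.
n = 2 × (2.850 / 0.45)² = 2 × 6.333² = 2 × 40.11 = 80.2.
Round up to the next whole participant.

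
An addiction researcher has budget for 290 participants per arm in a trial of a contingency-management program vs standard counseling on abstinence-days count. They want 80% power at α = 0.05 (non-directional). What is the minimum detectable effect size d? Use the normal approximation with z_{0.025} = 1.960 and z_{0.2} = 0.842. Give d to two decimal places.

d_min ≈ 0.23

For two independent groups of n = 290 each: d_min = (z_{α/2} + z_β)·√(2/n).
z-sum = 1.960 + 0.842 = 2.802.
d_min = 2.802 × √(2/290) = 2.802 × 0.0830 = 0.233.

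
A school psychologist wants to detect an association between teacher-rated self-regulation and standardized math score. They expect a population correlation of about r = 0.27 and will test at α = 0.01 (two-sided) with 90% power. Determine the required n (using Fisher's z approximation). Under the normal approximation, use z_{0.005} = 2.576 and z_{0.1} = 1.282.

n = 198

Fisher's z: C = ½·ln((1+r)/(1−r)) = ½·ln(1.7397) = 0.2769.
n = ((z_{α/2} + z_β)/C)² + 3.
(2.576 + 1.282) / 0.2769 = 3.858 / 0.2769 = 13.933.
n = 13.933² + 3 = 194.12 + 3 = 197.1.
Round up.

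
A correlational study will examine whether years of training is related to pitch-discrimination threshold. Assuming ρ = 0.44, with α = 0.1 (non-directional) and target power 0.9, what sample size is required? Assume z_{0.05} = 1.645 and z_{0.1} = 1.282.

n = 42

Fisher's z: C = ½·ln((1+r)/(1−r)) = ½·ln(2.5714) = 0.4722.
n = ((z_{α/2} + z_β)/C)² + 3.
(1.645 + 1.282) / 0.4722 = 2.927 / 0.4722 = 6.199.
n = 6.199² + 3 = 38.42 + 3 = 41.4.
Round up.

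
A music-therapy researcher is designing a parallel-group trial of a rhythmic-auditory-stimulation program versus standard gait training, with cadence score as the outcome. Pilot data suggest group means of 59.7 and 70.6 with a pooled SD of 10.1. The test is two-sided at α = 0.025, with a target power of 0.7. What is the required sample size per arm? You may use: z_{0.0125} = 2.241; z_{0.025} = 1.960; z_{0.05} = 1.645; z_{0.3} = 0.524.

Cohen's d = |M₁ − M₂| / SD_pooled = |59.7 − 70.6| / 10.1 = 10.9 / 10.1 = 1.079.
For two independent groups with equal n: n = 2·((z_{α/2} + z_β) / d)².
z_{α/2} + z_β = 2.241 + 0.524 = 2.765.
n = 2 × (2.765 / 1.079)² = 2 × 2.563² = 2 × 6.57 = 13.1.
Round up to the next whole participant.

n = 14 per group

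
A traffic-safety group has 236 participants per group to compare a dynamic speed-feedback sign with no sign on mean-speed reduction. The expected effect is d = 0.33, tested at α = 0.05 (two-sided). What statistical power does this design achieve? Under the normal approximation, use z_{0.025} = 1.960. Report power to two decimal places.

power ≈ 0.95

For two equal groups, power = Φ(d·√(n/2) − z_{α/2}).
d·√(n/2) = 0.33 × √(236/2) = 0.33 × 10.863 = 3.585.
z_β = 3.585 − 1.960 = 1.625.
Power = Φ(1.625) = 0.948.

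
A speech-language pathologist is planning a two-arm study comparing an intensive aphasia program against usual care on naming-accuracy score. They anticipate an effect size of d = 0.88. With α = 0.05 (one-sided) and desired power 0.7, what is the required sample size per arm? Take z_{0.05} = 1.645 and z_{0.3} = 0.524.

n = 13 per group

For two independent groups with equal n: n = 2·((z_{α} + z_β) / d)².
z_{α} + z_β = 1.645 + 0.524 = 2.169.
n = 2 × (2.169 / 0.88)² = 2 × 2.465² = 2 × 6.08 = 12.2.
Round up to the next whole participant.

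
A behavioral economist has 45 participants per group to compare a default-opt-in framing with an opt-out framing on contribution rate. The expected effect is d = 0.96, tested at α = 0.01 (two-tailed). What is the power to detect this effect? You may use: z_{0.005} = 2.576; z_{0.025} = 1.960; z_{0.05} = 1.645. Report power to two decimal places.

power ≈ 0.98

For two equal groups, power = Φ(d·√(n/2) − z_{α/2}).
d·√(n/2) = 0.96 × √(45/2) = 0.96 × 4.743 = 4.554.
z_β = 4.554 − 2.576 = 1.978.
Power = Φ(1.978) = 0.976.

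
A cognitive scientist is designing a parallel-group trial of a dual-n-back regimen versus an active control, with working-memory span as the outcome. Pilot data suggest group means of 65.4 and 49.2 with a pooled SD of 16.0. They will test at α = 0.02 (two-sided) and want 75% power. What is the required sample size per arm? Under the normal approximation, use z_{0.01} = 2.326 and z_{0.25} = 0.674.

n = 18 per group

Cohen's d = |M₁ − M₂| / SD_pooled = |65.4 − 49.2| / 16.0 = 16.2 / 16.0 = 1.013.
For two independent groups with equal n: n = 2·((z_{α/2} + z_β) / d)².
z_{α/2} + z_β = 2.326 + 0.674 = 3.000.
n = 2 × (3.000 / 1.013)² = 2 × 2.962² = 2 × 8.77 = 17.5.
Round up to the next whole participant.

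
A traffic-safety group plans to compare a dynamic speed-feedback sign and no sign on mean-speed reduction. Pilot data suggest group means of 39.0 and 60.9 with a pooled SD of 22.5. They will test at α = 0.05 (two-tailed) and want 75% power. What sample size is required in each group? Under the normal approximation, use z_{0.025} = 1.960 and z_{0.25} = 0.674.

Cohen's d = |M₁ − M₂| / SD_pooled = |39.0 − 60.9| / 22.5 = 21.9 / 22.5 = 0.973.
For two independent groups with equal n: n = 2·((z_{α/2} + z_β) / d)².
z_{α/2} + z_β = 1.960 + 0.674 = 2.634.
n = 2 × (2.634 / 0.973)² = 2 × 2.707² = 2 × 7.33 = 14.7.
Round up to the next whole participant.

n = 15 per group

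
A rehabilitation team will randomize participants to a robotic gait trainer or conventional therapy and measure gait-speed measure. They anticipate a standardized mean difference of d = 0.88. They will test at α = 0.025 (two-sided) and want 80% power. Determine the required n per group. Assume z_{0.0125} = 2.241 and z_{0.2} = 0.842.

For two independent groups with equal n: n = 2·((z_{α/2} + z_β) / d)².
z_{α/2} + z_β = 2.241 + 0.842 = 3.083.
n = 2 × (3.083 / 0.88)² = 2 × 3.503² = 2 × 12.27 = 24.5.
Round up to the next whole participant.

n = 25 per group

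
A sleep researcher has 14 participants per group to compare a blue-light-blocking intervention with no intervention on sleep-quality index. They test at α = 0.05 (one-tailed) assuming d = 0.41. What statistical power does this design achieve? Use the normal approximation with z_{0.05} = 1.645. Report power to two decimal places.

For two equal groups, power = Φ(d·√(n/2) − z_{α}).
d·√(n/2) = 0.41 × √(14/2) = 0.41 × 2.646 = 1.085.
z_β = 1.085 − 1.645 = -0.560.
Power = Φ(-0.560) = 0.288.

power ≈ 0.29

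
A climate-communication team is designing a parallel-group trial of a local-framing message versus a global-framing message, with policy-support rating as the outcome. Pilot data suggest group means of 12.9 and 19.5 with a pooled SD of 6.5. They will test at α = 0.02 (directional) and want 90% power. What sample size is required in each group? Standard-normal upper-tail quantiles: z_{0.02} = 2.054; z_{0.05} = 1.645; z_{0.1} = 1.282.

n = 22 per group

Cohen's d = |M₁ − M₂| / SD_pooled = |12.9 − 19.5| / 6.5 = 6.6 / 6.5 = 1.015.
For two independent groups with equal n: n = 2·((z_{α} + z_β) / d)².
z_{α} + z_β = 2.054 + 1.282 = 3.336.
n = 2 × (3.336 / 1.015)² = 2 × 3.287² = 2 × 10.80 = 21.6.
Round up to the next whole participant.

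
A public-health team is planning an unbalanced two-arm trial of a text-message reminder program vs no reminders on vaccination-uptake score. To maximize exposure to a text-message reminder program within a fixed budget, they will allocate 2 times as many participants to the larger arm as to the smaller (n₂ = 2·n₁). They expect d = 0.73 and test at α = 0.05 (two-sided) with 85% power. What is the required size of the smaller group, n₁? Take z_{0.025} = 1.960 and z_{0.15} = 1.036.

n₁ = 26

With allocation ratio k = n₂/n₁ = 2, Var(x̄₁−x̄₂) = σ²(1/n₁ + 1/(k·n₁)) = σ²·(k+1)/(k·n₁).
So n₁ = (1 + 1/k)·((z_{α/2} + z_β)/d)² = 1.500 × (2.996/0.73)².
n₁ = 1.500 × 16.84 = 25.3.
Round up: n₁ = 26, giving n₂ = 2 × 26 = 52.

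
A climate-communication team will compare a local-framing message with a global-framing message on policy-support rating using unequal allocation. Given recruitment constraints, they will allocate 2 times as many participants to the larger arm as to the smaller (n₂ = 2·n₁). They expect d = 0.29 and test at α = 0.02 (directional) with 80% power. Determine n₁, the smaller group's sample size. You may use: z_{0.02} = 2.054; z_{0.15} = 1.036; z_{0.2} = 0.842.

With allocation ratio k = n₂/n₁ = 2, Var(x̄₁−x̄₂) = σ²(1/n₁ + 1/(k·n₁)) = σ²·(k+1)/(k·n₁).
So n₁ = (1 + 1/k)·((z_{α} + z_β)/d)² = 1.500 × (2.896/0.29)².
n₁ = 1.500 × 99.72 = 149.6.
Round up: n₁ = 150, giving n₂ = 2 × 150 = 300.

n₁ = 150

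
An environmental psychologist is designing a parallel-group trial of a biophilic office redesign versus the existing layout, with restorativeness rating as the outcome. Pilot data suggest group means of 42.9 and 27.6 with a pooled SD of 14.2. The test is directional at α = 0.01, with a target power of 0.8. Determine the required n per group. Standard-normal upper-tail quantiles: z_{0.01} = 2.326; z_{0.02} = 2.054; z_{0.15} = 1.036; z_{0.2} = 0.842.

Cohen's d = |M₁ − M₂| / SD_pooled = |42.9 − 27.6| / 14.2 = 15.3 / 14.2 = 1.077.
For two independent groups with equal n: n = 2·((z_{α} + z_β) / d)².
z_{α} + z_β = 2.326 + 0.842 = 3.168.
n = 2 × (3.168 / 1.077)² = 2 × 2.942² = 2 × 8.65 = 17.3.
Round up to the next whole participant.

n = 18 per group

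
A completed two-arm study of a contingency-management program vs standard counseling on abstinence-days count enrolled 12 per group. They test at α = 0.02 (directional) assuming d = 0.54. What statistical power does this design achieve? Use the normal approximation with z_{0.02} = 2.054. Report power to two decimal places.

power ≈ 0.23

For two equal groups, power = Φ(d·√(n/2) − z_{α}).
d·√(n/2) = 0.54 × √(12/2) = 0.54 × 2.449 = 1.323.
z_β = 1.323 − 2.054 = -0.731.
Power = Φ(-0.731) = 0.232.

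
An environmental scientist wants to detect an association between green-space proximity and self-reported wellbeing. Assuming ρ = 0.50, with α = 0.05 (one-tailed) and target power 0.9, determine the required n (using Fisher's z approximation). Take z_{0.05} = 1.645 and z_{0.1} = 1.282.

n = 32

Fisher's z: C = ½·ln((1+r)/(1−r)) = ½·ln(3.0000) = 0.5493.
n = ((z_{α} + z_β)/C)² + 3.
(1.645 + 1.282) / 0.5493 = 2.927 / 0.5493 = 5.329.
n = 5.329² + 3 = 28.39 + 3 = 31.4.
Round up.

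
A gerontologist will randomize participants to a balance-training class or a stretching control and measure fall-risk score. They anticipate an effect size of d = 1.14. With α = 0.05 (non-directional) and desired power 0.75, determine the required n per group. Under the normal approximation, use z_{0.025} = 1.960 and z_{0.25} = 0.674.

n = 11 per group

For two independent groups with equal n: n = 2·((z_{α/2} + z_β) / d)².
z_{α/2} + z_β = 1.960 + 0.674 = 2.634.
n = 2 × (2.634 / 1.14)² = 2 × 2.311² = 2 × 5.34 = 10.7.
Round up to the next whole participant.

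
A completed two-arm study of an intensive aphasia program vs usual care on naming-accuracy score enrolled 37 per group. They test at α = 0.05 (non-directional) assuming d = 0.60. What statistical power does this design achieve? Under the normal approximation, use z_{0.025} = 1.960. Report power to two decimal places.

For two equal groups, power = Φ(d·√(n/2) − z_{α/2}).
d·√(n/2) = 0.60 × √(37/2) = 0.60 × 4.301 = 2.581.
z_β = 2.581 − 1.960 = 0.621.
Power = Φ(0.621) = 0.733.

power ≈ 0.73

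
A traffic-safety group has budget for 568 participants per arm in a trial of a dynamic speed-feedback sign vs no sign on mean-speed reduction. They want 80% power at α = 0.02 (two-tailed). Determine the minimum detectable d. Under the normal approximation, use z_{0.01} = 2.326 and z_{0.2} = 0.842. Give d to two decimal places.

d_min ≈ 0.19

For two independent groups of n = 568 each: d_min = (z_{α/2} + z_β)·√(2/n).
z-sum = 2.326 + 0.842 = 3.168.
d_min = 3.168 × √(2/568) = 3.168 × 0.0593 = 0.188.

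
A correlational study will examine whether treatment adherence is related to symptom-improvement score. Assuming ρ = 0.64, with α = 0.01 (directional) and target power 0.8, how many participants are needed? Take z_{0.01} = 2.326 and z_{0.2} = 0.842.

n = 21

Fisher's z: C = ½·ln((1+r)/(1−r)) = ½·ln(4.5556) = 0.7582.
n = ((z_{α} + z_β)/C)² + 3.
(2.326 + 0.842) / 0.7582 = 3.168 / 0.7582 = 4.178.
n = 4.178² + 3 = 17.46 + 3 = 20.5.
Round up.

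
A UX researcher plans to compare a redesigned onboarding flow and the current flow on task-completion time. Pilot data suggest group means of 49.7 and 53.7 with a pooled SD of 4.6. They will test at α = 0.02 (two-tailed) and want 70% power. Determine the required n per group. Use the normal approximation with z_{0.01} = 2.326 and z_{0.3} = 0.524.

Cohen's d = |M₁ − M₂| / SD_pooled = |49.7 − 53.7| / 4.6 = 4.0 / 4.6 = 0.870.
For two independent groups with equal n: n = 2·((z_{α/2} + z_β) / d)².
z_{α/2} + z_β = 2.326 + 0.524 = 2.850.
n = 2 × (2.850 / 0.870)² = 2 × 3.276² = 2 × 10.73 = 21.5.
Round up to the next whole participant.

n = 22 per group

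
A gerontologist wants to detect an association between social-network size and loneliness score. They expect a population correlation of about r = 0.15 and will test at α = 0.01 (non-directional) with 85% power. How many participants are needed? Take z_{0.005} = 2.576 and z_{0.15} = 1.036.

Fisher's z: C = ½·ln((1+r)/(1−r)) = ½·ln(1.3529) = 0.1511.
n = ((z_{α/2} + z_β)/C)² + 3.
(2.576 + 1.036) / 0.1511 = 3.612 / 0.1511 = 23.905.
n = 23.905² + 3 = 571.43 + 3 = 574.4.
Round up.

n = 575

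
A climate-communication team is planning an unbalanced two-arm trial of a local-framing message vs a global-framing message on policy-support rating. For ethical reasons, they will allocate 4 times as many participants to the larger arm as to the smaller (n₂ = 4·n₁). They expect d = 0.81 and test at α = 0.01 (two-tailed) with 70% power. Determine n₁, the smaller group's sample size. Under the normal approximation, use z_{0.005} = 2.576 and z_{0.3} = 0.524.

n₁ = 19

With allocation ratio k = n₂/n₁ = 4, Var(x̄₁−x̄₂) = σ²(1/n₁ + 1/(k·n₁)) = σ²·(k+1)/(k·n₁).
So n₁ = (1 + 1/k)·((z_{α/2} + z_β)/d)² = 1.250 × (3.100/0.81)².
n₁ = 1.250 × 14.65 = 18.3.
Round up: n₁ = 19, giving n₂ = 4 × 19 = 76.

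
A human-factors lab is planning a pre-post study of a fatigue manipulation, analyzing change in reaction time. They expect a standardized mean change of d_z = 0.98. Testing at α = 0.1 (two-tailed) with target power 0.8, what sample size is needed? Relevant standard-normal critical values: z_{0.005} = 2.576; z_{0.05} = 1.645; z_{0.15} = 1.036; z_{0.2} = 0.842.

n = 7 pairs

For a paired (one-sample on differences) test: n = ((z_{α/2} + z_β) / d)².
z_{α/2} + z_β = 1.645 + 0.842 = 2.487.
n = (2.487 / 0.98)² = 2.538² = 6.44.
Round up.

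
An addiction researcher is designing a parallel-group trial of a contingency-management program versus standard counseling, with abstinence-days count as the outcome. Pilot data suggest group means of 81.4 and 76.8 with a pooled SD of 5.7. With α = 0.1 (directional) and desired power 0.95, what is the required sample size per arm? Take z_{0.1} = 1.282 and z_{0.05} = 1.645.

n = 27 per group

Cohen's d = |M₁ − M₂| / SD_pooled = |81.4 − 76.8| / 5.7 = 4.6 / 5.7 = 0.807.
For two independent groups with equal n: n = 2·((z_{α} + z_β) / d)².
z_{α} + z_β = 1.282 + 1.645 = 2.927.
n = 2 × (2.927 / 0.807)² = 2 × 3.627² = 2 × 13.16 = 26.3.
Round up to the next whole participant.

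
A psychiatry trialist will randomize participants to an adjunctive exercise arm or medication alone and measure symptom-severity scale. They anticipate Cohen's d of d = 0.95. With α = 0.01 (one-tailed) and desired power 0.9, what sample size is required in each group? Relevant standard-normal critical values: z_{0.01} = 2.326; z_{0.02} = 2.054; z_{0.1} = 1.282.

n = 29 per group

For two independent groups with equal n: n = 2·((z_{α} + z_β) / d)².
z_{α} + z_β = 2.326 + 1.282 = 3.608.
n = 2 × (3.608 / 0.95)² = 2 × 3.798² = 2 × 14.42 = 28.8.
Round up to the next whole participant.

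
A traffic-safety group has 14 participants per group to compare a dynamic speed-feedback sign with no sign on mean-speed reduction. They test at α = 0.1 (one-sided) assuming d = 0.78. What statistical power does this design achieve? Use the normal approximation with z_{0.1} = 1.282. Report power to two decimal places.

For two equal groups, power = Φ(d·√(n/2) − z_{α}).
d·√(n/2) = 0.78 × √(14/2) = 0.78 × 2.646 = 2.064.
z_β = 2.064 − 1.282 = 0.782.
Power = Φ(0.782) = 0.783.

power ≈ 0.78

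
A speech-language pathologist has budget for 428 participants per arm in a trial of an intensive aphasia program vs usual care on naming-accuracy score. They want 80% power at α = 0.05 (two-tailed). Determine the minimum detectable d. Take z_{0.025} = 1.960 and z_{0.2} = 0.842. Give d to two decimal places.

d_min ≈ 0.19

For two independent groups of n = 428 each: d_min = (z_{α/2} + z_β)·√(2/n).
z-sum = 1.960 + 0.842 = 2.802.
d_min = 2.802 × √(2/428) = 2.802 × 0.0684 = 0.192.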